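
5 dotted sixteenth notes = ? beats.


Solution.
Base sixteenth note = 1/4 beats
Dot 1 adds half the previous value: +1/8
One dotted sixteenth = 1/4 + 1/8 = 3/8
5 of them = 5 × 3/8 = 15/8
= 15/8 beats


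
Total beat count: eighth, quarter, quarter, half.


Working:
Beat values:
  eighth = 0.5 beats
  quarter = 1 beat
  quarter = 1 beat
  half = 2 beats
Sum = 0.5 + 1 + 1 + 2
= 4.5 beats


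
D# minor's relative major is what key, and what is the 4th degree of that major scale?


The relative major shares the key signature and is a minor 3rd above the minor tonic
A minor 3rd above D# is F#
→ relative major of D# minor is F# major
F# major scale: F# G# A# B C# D# E#
= F# major; 4th degree = B


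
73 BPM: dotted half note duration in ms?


Reasoning:
One quarter-note beat = 60000 / BPM = 60000 / 73 ms
Dotted half note = 3 × quarter note
Duration = 3 × 60000 / 73 = 180000 / 73
= 2465.8 ms


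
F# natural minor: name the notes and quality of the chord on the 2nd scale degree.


Reasoning:
F# natural minor scale: F# G# A B C# D E
Diatonic triad on degree 2 stacks scale notes 2, 4, 6: G# B D
G#→B = 3 semitones; G#→D = 6 semitones → diminished triad
= G# B D (diminished)


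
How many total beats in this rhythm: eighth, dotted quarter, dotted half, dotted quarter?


Working:
Beat values:
  eighth = 0.5 beats
  dotted quarter = 1.5 beats
  dotted half = 3 beats
  dotted quarter = 1.5 beats
Sum = 0.5 + 1.5 + 3 + 1.5
= 6.5 beats


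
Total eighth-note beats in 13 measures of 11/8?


Solution.
Time signature 11/8: the bottom number 8 means the eighth note gets one count
The top number 11 means 11 eighth-note beats per measure
Total = 11 × 13 measures
= 143 eighth-note beats


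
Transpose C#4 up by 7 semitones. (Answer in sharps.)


Working:
C#4: chromatic position 1 in octave 4 → absolute = 4×12 + 1 = 49
Transpose up 7: 49 + 7 = 56
56 = 4×12 + 8 → G# in octave 4
Result = G#4


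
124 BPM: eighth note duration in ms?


Reasoning:
One quarter-note beat = 60000 / BPM = 60000 / 124 ms
Eighth note = 1/2 × quarter note
Duration = 1/2 × 60000 / 124 = 30000 / 124
= 241.9 ms


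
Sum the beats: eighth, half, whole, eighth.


Working:
Beat values:
  eighth = 0.5 beats
  half = 2 beats
  whole = 4 beats
  eighth = 0.5 beats
Sum = 0.5 + 2 + 4 + 0.5
= 7 beats


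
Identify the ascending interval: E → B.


Reasoning:
Letter names: E → B spans 5 letter names → a 5th
Semitones: E → B = 7 half-steps
A 5th of 7 semitones is a perfect 5th
= perfect 5th


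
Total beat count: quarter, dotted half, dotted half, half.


Solution.
Beat values:
  quarter = 1 beat
  dotted half = 3 beats
  dotted half = 3 beats
  half = 2 beats
Sum = 1 + 3 + 3 + 2
= 9 beats


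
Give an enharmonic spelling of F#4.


Working:
Enharmonic notes sound the same pitch but are spelled with different letter names
F# and Gb name the same pitch class
= Gb4


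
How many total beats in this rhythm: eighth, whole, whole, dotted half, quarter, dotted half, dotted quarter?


Beat values:
  eighth = 0.5 beats
  whole = 4 beats
  whole = 4 beats
  dotted half = 3 beats
  quarter = 1 beat
  dotted half = 3 beats
  dotted quarter = 1.5 beats
Sum = 0.5 + 4 + 4 + 3 + 1 + 3 + 1.5
= 17 beats


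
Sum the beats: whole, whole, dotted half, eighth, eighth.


Reasoning:
Beat values:
  whole = 4 beats
  whole = 4 beats
  dotted half = 3 beats
  eighth = 0.5 beats
  eighth = 0.5 beats
Sum = 4 + 4 + 3 + 0.5 + 0.5
= 12 beats


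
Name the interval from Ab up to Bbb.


Letter names: A → B spans 2 letter names → a 2nd
Semitones: Ab → Bbb = 1 half-step
A 2nd of 1 semitone is a minor 2nd
= minor 2nd


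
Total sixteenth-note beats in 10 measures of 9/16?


Solution.
Time signature 9/16: the bottom number 16 means the sixteenth note gets one count
The top number 9 means 9 sixteenth-note beats per measure
Total = 9 × 10 measures
= 90 sixteenth-note beats


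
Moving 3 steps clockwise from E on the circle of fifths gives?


Solution.
Each clockwise step on the circle of fifths moves up a perfect 5th
From E: E → B → F#/Gb → Db
= Db


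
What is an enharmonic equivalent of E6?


Solution.
Enharmonic notes sound the same pitch but are spelled with different letter names
E and Fb name the same pitch class
= Fb6


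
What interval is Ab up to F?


Reasoning:
Letter names: A → F spans 6 letter names → a 6th
Semitones: Ab → F = 9 half-steps
A 6th of 9 semitones is a major 6th
= major 6th


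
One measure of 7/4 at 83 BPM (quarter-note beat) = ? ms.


Reasoning:
Quarter-note beat duration = 60000 / 83 ms
Beats per measure (7/4) = 7
One measure = 7 × 60000 / 83 = 420000 / 83 ms
= 5060.2 ms


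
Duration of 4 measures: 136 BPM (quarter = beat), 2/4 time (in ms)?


Quarter-note beat duration = 60000 / 136 ms
Beats per measure (2/4) = 2
One measure = 2 × 60000 / 136 = 120000 / 136 ms
4 measures = 4 × 120000 / 136 = 480000 / 136
= 3529.4 ms


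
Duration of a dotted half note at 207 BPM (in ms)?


One quarter-note beat = 60000 / BPM = 60000 / 207 ms
Dotted half note = 3 × quarter note
Duration = 3 × 60000 / 207 = 180000 / 207
= 869.6 ms


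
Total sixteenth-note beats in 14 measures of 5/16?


Working:
Time signature 5/16: the bottom number 16 means the sixteenth note gets one count
The top number 5 means 5 sixteenth-note beats per measure
Total = 5 × 14 measures
= 70 sixteenth-note beats


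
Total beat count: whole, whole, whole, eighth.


Beat values:
  whole = 4 beats
  whole = 4 beats
  whole = 4 beats
  eighth = 0.5 beats
Sum = 4 + 4 + 4 + 0.5
= 12.5 beats


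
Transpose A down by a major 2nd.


major 2nd: 2 letter names, 2 semitones
Letter: A - 1 → G
Pitch: A - 2 semitones, spelled as a G → G
= G


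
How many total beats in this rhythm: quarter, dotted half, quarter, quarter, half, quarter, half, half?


Solution.
Beat values:
  quarter = 1 beat
  dotted half = 3 beats
  quarter = 1 beat
  quarter = 1 beat
  half = 2 beats
  quarter = 1 beat
  half = 2 beats
  half = 2 beats
Sum = 1 + 3 + 1 + 1 + 2 + 1 + 2 + 2
= 13 beats


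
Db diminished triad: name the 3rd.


Solution.
Diminished triad = root + minor 3rd (3 semitones) + diminished 5th (6 semitones)
A triad on Db stacks thirds, so the chord tones use letter names D-F-A
Root: Db
Minor 3rd above Db: Fb
Diminished 5th above Db: Abb
The 3rd = Fb


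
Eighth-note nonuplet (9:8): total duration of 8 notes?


Let's work it out.
Nonuplet: 9 notes occupy the space of 8 eighth notes
Space = 8 × 1/2 = 4 beats
Each nonuplet note = 4 / 9 = 4/9 beats
8 notes = 8 × 4/9 = 32/9
= 32/9 beats


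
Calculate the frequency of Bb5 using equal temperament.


Working:
f = 440 × 2^(n/12) where n = semitones from A4
Bb5: 13 semitones from A4
f = 440 × 2^(13/12)
f = 932.33 Hz


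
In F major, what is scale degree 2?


Reasoning:
Major scale pattern: W-W-H-W-W-W-H (2-2-1-2-2-2-1 semitones)
Starting from F:
  F + 2 semitones → G
  G + 2 semitones → A
  A + 1 semitone → Bb
  Bb + 2 semitones → C
  C + 2 semitones → D
  D + 2 semitones → E
  E + 1 semitone → F
Scale: F G A Bb C D E
Degree 2 = G


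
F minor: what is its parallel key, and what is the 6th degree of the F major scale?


Parallel keys share the same tonic but differ in mode
F minor → parallel is F major
F major scale: F G A Bb C D E
= F major; 6th degree = D


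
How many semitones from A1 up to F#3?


Reasoning:
Absolute semitone position = octave×12 + chromatic position
A1: 1×12 + 9 = 21
F#3: 3×12 + 6 = 42
Difference = 42 - 21 = 21
= 21 semitones


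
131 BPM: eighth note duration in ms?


Step by step:
One quarter-note beat = 60000 / BPM = 60000 / 131 ms
Eighth note = 1/2 × quarter note
Duration = 1/2 × 60000 / 131 = 30000 / 131
= 229.0 ms


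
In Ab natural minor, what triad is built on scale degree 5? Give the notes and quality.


Step by step:
Ab natural minor scale: Ab Bb Cb Db Eb Fb Gb
Diatonic triad on degree 5 stacks scale notes 5, 7, 2: Eb Gb Bb
Eb→Gb = 3 semitones; Eb→Bb = 7 semitones → minor triad
= Eb Gb Bb (minor)


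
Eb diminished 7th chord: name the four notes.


Let's work it out.
Diminished 7th chord = root + minor 3rd + diminished 5th + diminished 7th
Seventh chords stack in thirds, so the letter names are E-G-B-D
Root: Eb
Minor 3rd above Eb: Gb
Diminished 5th above Eb: Bbb
Diminished 7th above Eb: Dbb
Chord = Eb Gb Bbb Dbb


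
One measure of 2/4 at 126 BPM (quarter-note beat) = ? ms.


Reasoning:
Quarter-note beat duration = 60000 / 126 ms
Beats per measure (2/4) = 2
One measure = 2 × 60000 / 126 = 120000 / 126 ms
= 952.4 ms


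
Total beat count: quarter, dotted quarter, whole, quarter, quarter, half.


Beat values:
  quarter = 1 beat
  dotted quarter = 1.5 beats
  whole = 4 beats
  quarter = 1 beat
  quarter = 1 beat
  half = 2 beats
Sum = 1 + 1.5 + 4 + 1 + 1 + 2
= 10.5 beats


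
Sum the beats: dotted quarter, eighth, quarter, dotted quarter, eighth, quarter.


Beat values:
  dotted quarter = 1.5 beats
  eighth = 0.5 beats
  quarter = 1 beat
  dotted quarter = 1.5 beats
  eighth = 0.5 beats
  quarter = 1 beat
Sum = 1.5 + 0.5 + 1 + 1.5 + 0.5 + 1
= 6 beats


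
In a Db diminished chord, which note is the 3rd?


Step by step:
Diminished triad = root + minor 3rd (3 semitones) + diminished 5th (6 semitones)
A triad on Db stacks thirds, so the chord tones use letter names D-F-A
Root: Db
Minor 3rd above Db: Fb
Diminished 5th above Db: Abb
The 3rd = Fb


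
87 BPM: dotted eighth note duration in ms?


Let's work it out.
One quarter-note beat = 60000 / BPM = 60000 / 87 ms
Dotted eighth note = 3/4 × quarter note
Duration = 3/4 × 60000 / 87 = 45000 / 87
= 517.2 ms


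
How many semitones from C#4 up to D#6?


Reasoning:
Absolute semitone position = octave×12 + chromatic position
C#4: 4×12 + 1 = 49
D#6: 6×12 + 3 = 75
Difference = 75 - 49 = 26
= 26 semitones


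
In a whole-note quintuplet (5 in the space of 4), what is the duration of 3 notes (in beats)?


Solution.
Quintuplet: 5 notes occupy the space of 4 whole notes
Space = 4 × 4 = 16 beats
Each quintuplet note = 16 / 5 = 16/5 beats
3 notes = 3 × 16/5 = 48/5
= 48/5 beats


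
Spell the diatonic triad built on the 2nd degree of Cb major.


Step by step:
Cb major scale: Cb Db Eb Fb Gb Ab Bb
Diatonic triad on degree 2 stacks scale notes 2, 4, 6: Db Fb Ab
Db→Fb = 3 semitones; Db→Ab = 7 semitones → minor triad
= Db Fb Ab (minor)


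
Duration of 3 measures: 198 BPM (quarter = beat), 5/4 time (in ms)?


Step by step:
Quarter-note beat duration = 60000 / 198 ms
Beats per measure (5/4) = 5
One measure = 5 × 60000 / 198 = 300000 / 198 ms
3 measures = 3 × 300000 / 198 = 900000 / 198
= 4545.5 ms


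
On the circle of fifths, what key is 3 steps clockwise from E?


Step by step:
Each clockwise step on the circle of fifths moves up a perfect 5th
From E: E → B → F#/Gb → Db
= Db


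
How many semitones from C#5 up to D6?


Step by step:
Absolute semitone position = octave×12 + chromatic position
C#5: 5×12 + 1 = 61
D6: 6×12 + 2 = 74
Difference = 74 - 61 = 13
= 13 semitones


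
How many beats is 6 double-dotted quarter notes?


Base quarter note = 1 beat
Dot 1 adds half the previous value: +1/2
Dot 2 adds half the previous value: +1/4
One double-dotted quarter = 1 + 1/2 + 1/4 = 7/4
6 of them = 6 × 7/4 = 21/2
= 21/2 beats


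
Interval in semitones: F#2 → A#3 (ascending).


Solution.
Absolute semitone position = octave×12 + chromatic position
F#2: 2×12 + 6 = 30
A#3: 3×12 + 10 = 46
Difference = 46 - 30 = 16
= 16 semitones


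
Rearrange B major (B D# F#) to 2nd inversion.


Let's work it out.
Root position: B D# F#
2nd inversion: move root and 3rd up an octave
Bass note: F#
Notes (bottom to top) = F# B D#


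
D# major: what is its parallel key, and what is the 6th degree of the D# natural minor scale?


Step by step:
Parallel keys share the same tonic but differ in mode
D# major → parallel is D# minor
D# natural minor scale: D# E# F# G# A# B C#
= D# minor; 6th degree = B


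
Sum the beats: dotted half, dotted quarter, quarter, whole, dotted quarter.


Beat values:
  dotted half = 3 beats
  dotted quarter = 1.5 beats
  quarter = 1 beat
  whole = 4 beats
  dotted quarter = 1.5 beats
Sum = 3 + 1.5 + 1 + 4 + 1.5
= 11 beats


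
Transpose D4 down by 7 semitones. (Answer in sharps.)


Solution.
D4: chromatic position 2 in octave 4 → absolute = 4×12 + 2 = 50
Transpose down 7: 50 - 7 = 43
43 = 3×12 + 7 → G in octave 3
Result = G3


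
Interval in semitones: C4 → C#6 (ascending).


Absolute semitone position = octave×12 + chromatic position
C4: 4×12 + 0 = 48
C#6: 6×12 + 1 = 73
Difference = 73 - 48 = 25
= 25 semitones


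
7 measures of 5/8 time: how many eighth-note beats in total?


Solution.
Time signature 5/8: the bottom number 8 means the eighth note gets one count
The top number 5 means 5 eighth-note beats per measure
Total = 5 × 7 measures
= 35 eighth-note beats


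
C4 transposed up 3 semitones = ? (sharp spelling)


Working:
C4: chromatic position 0 in octave 4 → absolute = 4×12 + 0 = 48
Transpose up 3: 48 + 3 = 51
51 = 4×12 + 3 → D# in octave 4
Result = D#4


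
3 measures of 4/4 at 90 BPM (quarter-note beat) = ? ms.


Quarter-note beat duration = 60000 / 90 ms
Beats per measure (4/4) = 4
One measure = 4 × 60000 / 90 = 240000 / 90 ms
3 measures = 3 × 240000 / 90 = 720000 / 90
= 8000.0 ms


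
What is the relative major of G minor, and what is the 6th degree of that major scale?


The relative major shares the key signature and is a minor 3rd above the minor tonic
A minor 3rd above G is Bb
→ relative major of G minor is Bb major
Bb major scale: Bb C D Eb F G A
= Bb major; 6th degree = G


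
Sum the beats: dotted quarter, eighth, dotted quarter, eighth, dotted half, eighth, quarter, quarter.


Solution.
Beat values:
  dotted quarter = 1.5 beats
  eighth = 0.5 beats
  dotted quarter = 1.5 beats
  eighth = 0.5 beats
  dotted half = 3 beats
  eighth = 0.5 beats
  quarter = 1 beat
  quarter = 1 beat
Sum = 1.5 + 0.5 + 1.5 + 0.5 + 3 + 0.5 + 1 + 1
= 9.5 beats


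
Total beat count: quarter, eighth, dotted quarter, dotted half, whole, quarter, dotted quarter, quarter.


Reasoning:
Beat values:
  quarter = 1 beat
  eighth = 0.5 beats
  dotted quarter = 1.5 beats
  dotted half = 3 beats
  whole = 4 beats
  quarter = 1 beat
  dotted quarter = 1.5 beats
  quarter = 1 beat
Sum = 1 + 0.5 + 1.5 + 3 + 4 + 1 + 1.5 + 1
= 13.5 beats


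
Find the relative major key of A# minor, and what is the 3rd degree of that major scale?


Solution.
The relative major shares the key signature and is a minor 3rd above the minor tonic
A minor 3rd above A# is C#
→ relative major of A# minor is C# major
C# major scale: C# D# E# F# G# A# B#
= C# major; 3rd degree = E#


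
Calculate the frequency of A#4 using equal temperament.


Step by step:
f = 440 × 2^(n/12) where n = semitones from A4
A#4: 1 semitones from A4
f = 440 × 2^(1/12)
f = 466.16 Hz


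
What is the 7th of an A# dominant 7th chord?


Reasoning:
Dominant 7th chord = root + major 3rd + perfect 5th + minor 7th
Seventh chords stack in thirds, so the letter names are A-C-E-G
Root: A#
Major 3rd above A#: C##
Perfect 5th above A#: E#
Minor 7th above A#: G#
The 7th = G#


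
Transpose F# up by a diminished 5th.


Step by step:
diminished 5th: 5 letter names, 6 semitones
Letter: F + 4 → C
Pitch: F# + 6 semitones, spelled as a C → C
= C


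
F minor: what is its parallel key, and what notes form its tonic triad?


Solution.
Parallel keys share the same tonic but differ in mode
F minor → parallel is F major
Tonic triad of F major = F A C
= F major; triad = F A C


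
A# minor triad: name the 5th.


Let's work it out.
Minor triad = root + minor 3rd (3 semitones) + perfect 5th (7 semitones)
A triad on A# stacks thirds, so the chord tones use letter names A-C-E
Root: A#
Minor 3rd above A#: C#
Perfect 5th above A#: E#
The 5th = E#


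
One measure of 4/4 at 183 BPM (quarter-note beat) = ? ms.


Quarter-note beat duration = 60000 / 183 ms
Beats per measure (4/4) = 4
One measure = 4 × 60000 / 183 = 240000 / 183 ms
= 1311.5 ms


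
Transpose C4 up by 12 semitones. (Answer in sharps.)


Solution.
C4: chromatic position 0 in octave 4 → absolute = 4×12 + 0 = 48
Transpose up 12: 48 + 12 = 60
60 = 5×12 + 0 → C in octave 5
Result = C5


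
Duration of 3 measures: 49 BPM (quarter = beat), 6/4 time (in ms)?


Solution.
Quarter-note beat duration = 60000 / 49 ms
Beats per measure (6/4) = 6
One measure = 6 × 60000 / 49 = 360000 / 49 ms
3 measures = 3 × 360000 / 49 = 1080000 / 49
= 22040.8 ms


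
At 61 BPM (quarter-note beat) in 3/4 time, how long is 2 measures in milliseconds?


Step by step:
Quarter-note beat duration = 60000 / 61 ms
Beats per measure (3/4) = 3
One measure = 3 × 60000 / 61 = 180000 / 61 ms
2 measures = 2 × 180000 / 61 = 360000 / 61
= 5901.6 ms


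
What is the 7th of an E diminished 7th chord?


Diminished 7th chord = root + minor 3rd + diminished 5th + diminished 7th
Seventh chords stack in thirds, so the letter names are E-G-B-D
Root: E
Minor 3rd above E: G
Diminished 5th above E: Bb
Diminished 7th above E: Db
The 7th = Db


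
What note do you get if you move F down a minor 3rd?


Solution.
minor 3rd: 3 letter names, 3 semitones
Letter: F - 2 → D
Pitch: F - 3 semitones, spelled as a D → D
= D


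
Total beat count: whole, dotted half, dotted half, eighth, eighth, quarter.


Working:
Beat values:
  whole = 4 beats
  dotted half = 3 beats
  dotted half = 3 beats
  eighth = 0.5 beats
  eighth = 0.5 beats
  quarter = 1 beat
Sum = 4 + 3 + 3 + 0.5 + 0.5 + 1
= 12 beats


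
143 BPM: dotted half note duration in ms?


Reasoning:
One quarter-note beat = 60000 / BPM = 60000 / 143 ms
Dotted half note = 3 × quarter note
Duration = 3 × 60000 / 143 = 180000 / 143
= 1258.7 ms


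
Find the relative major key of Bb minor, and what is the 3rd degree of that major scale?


Reasoning:
The relative major shares the key signature and is a minor 3rd above the minor tonic
A minor 3rd above Bb is Db
→ relative major of Bb minor is Db major
Db major scale: Db Eb F Gb Ab Bb C
= Db major; 3rd degree = F


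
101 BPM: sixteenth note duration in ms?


One quarter-note beat = 60000 / BPM = 60000 / 101 ms
Sixteenth note = 1/4 × quarter note
Duration = 1/4 × 60000 / 101 = 15000 / 101
= 148.5 ms


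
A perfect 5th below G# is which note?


Solution.
A 5th spans 5 letter names, so from G we land on C
A perfect 5th = 7 semitones below G#
Spell C at that pitch: C#
= C#


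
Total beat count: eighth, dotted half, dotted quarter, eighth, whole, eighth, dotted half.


Beat values:
  eighth = 0.5 beats
  dotted half = 3 beats
  dotted quarter = 1.5 beats
  eighth = 0.5 beats
  whole = 4 beats
  eighth = 0.5 beats
  dotted half = 3 beats
Sum = 0.5 + 3 + 1.5 + 0.5 + 4 + 0.5 + 3
= 13 beats


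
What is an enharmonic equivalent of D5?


Enharmonic notes sound the same pitch but are spelled with different letter names
D and C## name the same pitch class
= C##5


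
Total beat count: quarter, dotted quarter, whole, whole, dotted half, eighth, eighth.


Beat values:
  quarter = 1 beat
  dotted quarter = 1.5 beats
  whole = 4 beats
  whole = 4 beats
  dotted half = 3 beats
  eighth = 0.5 beats
  eighth = 0.5 beats
Sum = 1 + 1.5 + 4 + 4 + 3 + 0.5 + 0.5
= 14.5 beats


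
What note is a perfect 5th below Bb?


A 5th spans 5 letter names, so from B we land on E
A perfect 5th = 7 semitones below Bb
Spell E at that pitch: Eb
= Eb


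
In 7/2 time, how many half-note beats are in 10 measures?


Step by step:
Time signature 7/2: the bottom number 2 means the half note gets one count
The top number 7 means 7 half-note beats per measure
Total = 7 × 10 measures
= 70 half-note beats


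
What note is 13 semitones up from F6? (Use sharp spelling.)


Working:
F6: chromatic position 5 in octave 6 → absolute = 6×12 + 5 = 77
Transpose up 13: 77 + 13 = 90
90 = 7×12 + 6 → F# in octave 7
Result = F#7


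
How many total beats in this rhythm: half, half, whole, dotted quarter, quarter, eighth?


Reasoning:
Beat values:
  half = 2 beats
  half = 2 beats
  whole = 4 beats
  dotted quarter = 1.5 beats
  quarter = 1 beat
  eighth = 0.5 beats
Sum = 2 + 2 + 4 + 1.5 + 1 + 0.5
= 11 beats


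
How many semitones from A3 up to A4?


Step by step:
Absolute semitone position = octave×12 + chromatic position
A3: 3×12 + 9 = 45
A4: 4×12 + 9 = 57
Difference = 57 - 45 = 12
= 12 semitones


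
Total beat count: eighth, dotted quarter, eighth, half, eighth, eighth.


Beat values:
  eighth = 0.5 beats
  dotted quarter = 1.5 beats
  eighth = 0.5 beats
  half = 2 beats
  eighth = 0.5 beats
  eighth = 0.5 beats
Sum = 0.5 + 1.5 + 0.5 + 2 + 0.5 + 0.5
= 5.5 beats


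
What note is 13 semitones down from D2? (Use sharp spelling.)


Step by step:
D2: chromatic position 2 in octave 2 → absolute = 2×12 + 2 = 26
Transpose down 13: 26 - 13 = 13
13 = 1×12 + 1 → C# in octave 1
Result = C#1


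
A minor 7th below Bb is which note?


A 7th spans 7 letter names, so from B we land on C
A minor 7th = 10 semitones below Bb
Spell C at that pitch: C
= C


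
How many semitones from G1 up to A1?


Step by step:
Absolute semitone position = octave×12 + chromatic position
G1: 1×12 + 7 = 19
A1: 1×12 + 9 = 21
Difference = 21 - 19 = 2
= 2 semitones


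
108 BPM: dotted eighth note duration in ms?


Reasoning:
One quarter-note beat = 60000 / BPM = 60000 / 108 ms
Dotted eighth note = 3/4 × quarter note
Duration = 3/4 × 60000 / 108 = 45000 / 108
= 416.7 ms


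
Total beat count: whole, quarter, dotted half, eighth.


Step by step:
Beat values:
  whole = 4 beats
  quarter = 1 beat
  dotted half = 3 beats
  eighth = 0.5 beats
Sum = 4 + 1 + 3 + 0.5
= 8.5 beats


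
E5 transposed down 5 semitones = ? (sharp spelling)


Reasoning:
E5: chromatic position 4 in octave 5 → absolute = 5×12 + 4 = 64
Transpose down 5: 64 - 5 = 59
59 = 4×12 + 11 → B in octave 4
Result = B4


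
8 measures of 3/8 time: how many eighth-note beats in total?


Solution.
Time signature 3/8: the bottom number 8 means the eighth note gets one count
The top number 3 means 3 eighth-note beats per measure
Total = 3 × 8 measures
= 24 eighth-note beats


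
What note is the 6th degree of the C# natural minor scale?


Natural minor scale pattern: W-H-W-W-H-W-W (2-1-2-2-1-2-2 semitones)
Starting from C#:
  C# + 2 semitones → D#
  D# + 1 semitone → E
  E + 2 semitones → F#
  F# + 2 semitones → G#
  G# + 1 semitone → A
  A + 2 semitones → B
  B + 2 semitones → C#
Scale: C# D# E F# G# A B
Degree 6 = A


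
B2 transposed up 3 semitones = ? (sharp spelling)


B2: chromatic position 11 in octave 2 → absolute = 2×12 + 11 = 35
Transpose up 3: 35 + 3 = 38
38 = 3×12 + 2 → D in octave 3
Result = D3


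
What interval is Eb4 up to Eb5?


Let's work it out.
Letter names: E → E spans 8 letter names → an octave
Semitones: Eb4 → Eb5 = 12 half-steps
An octave of 12 semitones is a perfect octave
= perfect octave


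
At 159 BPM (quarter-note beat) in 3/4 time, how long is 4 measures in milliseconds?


Quarter-note beat duration = 60000 / 159 ms
Beats per measure (3/4) = 3
One measure = 3 × 60000 / 159 = 180000 / 159 ms
4 measures = 4 × 180000 / 159 = 720000 / 159
= 4528.3 ms


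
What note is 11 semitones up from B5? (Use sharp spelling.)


B5: chromatic position 11 in octave 5 → absolute = 5×12 + 11 = 71
Transpose up 11: 71 + 11 = 82
82 = 6×12 + 10 → A# in octave 6
Result = A#6


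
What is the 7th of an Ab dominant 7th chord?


Step by step:
Dominant 7th chord = root + major 3rd + perfect 5th + minor 7th
Seventh chords stack in thirds, so the letter names are A-C-E-G
Root: Ab
Major 3rd above Ab: C
Perfect 5th above Ab: Eb
Minor 7th above Ab: Gb
The 7th = Gb


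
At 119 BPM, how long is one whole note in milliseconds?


Working:
One quarter-note beat = 60000 / BPM = 60000 / 119 ms
Whole note = 4 × quarter note
Duration = 4 × 60000 / 119 = 240000 / 119
= 2016.8 ms


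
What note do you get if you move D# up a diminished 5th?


Working:
diminished 5th: 5 letter names, 6 semitones
Letter: D + 4 → A
Pitch: D# + 6 semitones, spelled as an A → A
= A


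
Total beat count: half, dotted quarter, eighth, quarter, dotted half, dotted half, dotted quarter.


Beat values:
  half = 2 beats
  dotted quarter = 1.5 beats
  eighth = 0.5 beats
  quarter = 1 beat
  dotted half = 3 beats
  dotted half = 3 beats
  dotted quarter = 1.5 beats
Sum = 2 + 1.5 + 0.5 + 1 + 3 + 3 + 1.5
= 12.5 beats


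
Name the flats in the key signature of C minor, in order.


Flat minor keys: A(0), D(1), G(2), C(3), F(4), Bb(5), Eb(6), Ab(7)
C minor has 3 flats
Order of flats: Bb Eb Ab Db Gb Cb Fb → first 3: Bb, Eb, Ab
= Bb, Eb, Ab


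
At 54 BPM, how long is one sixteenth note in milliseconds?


Working:
One quarter-note beat = 60000 / BPM = 60000 / 54 ms
Sixteenth note = 1/4 × quarter note
Duration = 1/4 × 60000 / 54 = 15000 / 54
= 277.8 ms


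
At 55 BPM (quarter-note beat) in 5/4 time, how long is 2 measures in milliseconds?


Let's work it out.
Quarter-note beat duration = 60000 / 55 ms
Beats per measure (5/4) = 5
One measure = 5 × 60000 / 55 = 300000 / 55 ms
2 measures = 2 × 300000 / 55 = 600000 / 55
= 10909.1 ms


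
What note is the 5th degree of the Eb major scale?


Reasoning:
Major scale pattern: W-W-H-W-W-W-H (2-2-1-2-2-2-1 semitones)
Starting from Eb:
  Eb + 2 semitones → F
  F + 2 semitones → G
  G + 1 semitone → Ab
  Ab + 2 semitones → Bb
  Bb + 2 semitones → C
  C + 2 semitones → D
  D + 1 semitone → Eb
Scale: Eb F G Ab Bb C D
Degree 5 = Bb


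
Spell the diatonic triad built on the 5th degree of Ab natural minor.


Solution.
Ab natural minor scale: Ab Bb Cb Db Eb Fb Gb
Diatonic triad on degree 5 stacks scale notes 5, 7, 2: Eb Gb Bb
Eb→Gb = 3 semitones; Eb→Bb = 7 semitones → minor triad
= Eb Gb Bb (minor)


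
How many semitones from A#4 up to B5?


Absolute semitone position = octave×12 + chromatic position
A#4: 4×12 + 10 = 58
B5: 5×12 + 11 = 71
Difference = 71 - 58 = 13
= 13 semitones


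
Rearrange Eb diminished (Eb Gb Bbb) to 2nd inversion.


Root position: Eb Gb Bbb
2nd inversion: move root and 3rd up an octave
Bass note: Bbb
Notes (bottom to top) = Bbb Eb Gb


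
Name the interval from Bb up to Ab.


Reasoning:
Letter names: B → A spans 7 letter names → a 7th
Semitones: Bb → Ab = 10 half-steps
A 7th of 10 semitones is a minor 7th
= minor 7th


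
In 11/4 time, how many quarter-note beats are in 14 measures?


Reasoning:
Time signature 11/4: the bottom number 4 means the quarter note gets one count
The top number 11 means 11 quarter-note beats per measure
Total = 11 × 14 measures
= 154 quarter-note beats


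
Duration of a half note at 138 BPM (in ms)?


One quarter-note beat = 60000 / BPM = 60000 / 138 ms
Half note = 2 × quarter note
Duration = 2 × 60000 / 138 = 120000 / 138
= 869.6 ms


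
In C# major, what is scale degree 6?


Major scale pattern: W-W-H-W-W-W-H (2-2-1-2-2-2-1 semitones)
Starting from C#:
  C# + 2 semitones → D#
  D# + 2 semitones → E#
  E# + 1 semitone → F#
  F# + 2 semitones → G#
  G# + 2 semitones → A#
  A# + 2 semitones → B#
  B# + 1 semitone → C#
Scale: C# D# E# F# G# A# B#
Degree 6 = A#


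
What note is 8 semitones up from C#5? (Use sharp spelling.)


Reasoning:
C#5: chromatic position 1 in octave 5 → absolute = 5×12 + 1 = 61
Transpose up 8: 61 + 8 = 69
69 = 5×12 + 9 → A in octave 5
Result = A5


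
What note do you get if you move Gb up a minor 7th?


Working:
minor 7th: 7 letter names, 10 semitones
Letter: G + 6 → F
Pitch: Gb + 10 semitones, spelled as an F → Fb
= Fb


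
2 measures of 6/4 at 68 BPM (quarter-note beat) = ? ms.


Reasoning:
Quarter-note beat duration = 60000 / 68 ms
Beats per measure (6/4) = 6
One measure = 6 × 60000 / 68 = 360000 / 68 ms
2 measures = 2 × 360000 / 68 = 720000 / 68
= 10588.2 ms


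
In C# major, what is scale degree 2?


Major scale pattern: W-W-H-W-W-W-H (2-2-1-2-2-2-1 semitones)
Starting from C#:
  C# + 2 semitones → D#
  D# + 2 semitones → E#
  E# + 1 semitone → F#
  F# + 2 semitones → G#
  G# + 2 semitones → A#
  A# + 2 semitones → B#
  B# + 1 semitone → C#
Scale: C# D# E# F# G# A# B#
Degree 2 = D#


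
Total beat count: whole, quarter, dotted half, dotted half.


Beat values:
  whole = 4 beats
  quarter = 1 beat
  dotted half = 3 beats
  dotted half = 3 beats
Sum = 4 + 1 + 3 + 3
= 11 beats


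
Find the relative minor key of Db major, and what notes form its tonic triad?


The relative minor shares the major's key signature and starts on its 6th degree
6th degree = a major 6th above the tonic; a major 6th above Db is Bb
→ relative minor of Db major is Bb minor
Tonic triad of Bb minor = root + minor 3rd + perfect 5th = Bb Db F
= Bb minor; triad = Bb Db F


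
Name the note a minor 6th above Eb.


Step by step:
A 6th spans 6 letter names, so from E we land on C
A minor 6th = 8 semitones above Eb
Spell C at that pitch: Cb
= Cb


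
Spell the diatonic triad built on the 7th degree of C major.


Reasoning:
C major scale: C D E F G A B
Diatonic triad on degree 7 stacks scale notes 7, 2, 4: B D F
B→D = 3 semitones; B→F = 6 semitones → diminished triad
= B D F (diminished)


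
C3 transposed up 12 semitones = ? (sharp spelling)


Step by step:
C3: chromatic position 0 in octave 3 → absolute = 3×12 + 0 = 36
Transpose up 12: 36 + 12 = 48
48 = 4×12 + 0 → C in octave 4
Result = C4


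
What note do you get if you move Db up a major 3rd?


Reasoning:
major 3rd: 3 letter names, 4 semitones
Letter: D + 2 → F
Pitch: Db + 4 semitones, spelled as an F → F
= F


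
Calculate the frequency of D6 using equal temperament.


f = 440 × 2^(n/12) where n = semitones from A4
D6: 17 semitones from A4
f = 440 × 2^(17/12)
f = 1174.66 Hz


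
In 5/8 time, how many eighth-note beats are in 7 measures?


Reasoning:
Time signature 5/8: the bottom number 8 means the eighth note gets one count
The top number 5 means 5 eighth-note beats per measure
Total = 5 × 7 measures
= 35 eighth-note beats


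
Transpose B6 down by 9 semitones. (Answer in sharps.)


Solution.
B6: chromatic position 11 in octave 6 → absolute = 6×12 + 11 = 83
Transpose down 9: 83 - 9 = 74
74 = 6×12 + 2 → D in octave 6
Result = D6


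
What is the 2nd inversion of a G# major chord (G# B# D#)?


Working:
Root position: G# B# D#
2nd inversion: move root and 3rd up an octave
Bass note: D#
Notes (bottom to top) = D# G# B#


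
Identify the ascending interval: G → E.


Step by step:
Letter names: G → E spans 6 letter names → a 6th
Semitones: G → E = 9 half-steps
A 6th of 9 semitones is a major 6th
= major 6th


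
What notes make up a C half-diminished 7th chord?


Solution.
Half-diminished 7th chord = root + minor 3rd + diminished 5th + minor 7th
Seventh chords stack in thirds, so the letter names are C-E-G-B
Root: C
Minor 3rd above C: Eb
Diminished 5th above C: Gb
Minor 7th above C: Bb
Chord = C Eb Gb Bb


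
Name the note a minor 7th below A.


Solution.
A 7th spans 7 letter names, so from A we land on B
A minor 7th = 10 semitones below A
Spell B at that pitch: B
= B


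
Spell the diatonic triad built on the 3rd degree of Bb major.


Let's work it out.
Bb major scale: Bb C D Eb F G A
Diatonic triad on degree 3 stacks scale notes 3, 5, 7: D F A
D→F = 3 semitones; D→A = 7 semitones → minor triad
= D F A (minor)


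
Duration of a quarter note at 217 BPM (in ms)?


Reasoning:
One quarter-note beat = 60000 / BPM = 60000 / 217 ms
Duration = 60000 / 217
= 276.5 ms


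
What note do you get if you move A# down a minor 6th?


Solution.
minor 6th: 6 letter names, 8 semitones
Letter: A - 5 → C
Pitch: A# - 8 semitones, spelled as a C → C##
= C##


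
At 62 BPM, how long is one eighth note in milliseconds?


Working:
One quarter-note beat = 60000 / BPM = 60000 / 62 ms
Eighth note = 1/2 × quarter note
Duration = 1/2 × 60000 / 62 = 30000 / 62
= 483.9 ms


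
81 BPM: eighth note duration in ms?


Let's work it out.
One quarter-note beat = 60000 / BPM = 60000 / 81 ms
Eighth note = 1/2 × quarter note
Duration = 1/2 × 60000 / 81 = 30000 / 81
= 370.4 ms


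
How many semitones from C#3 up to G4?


Working:
Absolute semitone position = octave×12 + chromatic position
C#3: 3×12 + 1 = 37
G4: 4×12 + 7 = 55
Difference = 55 - 37 = 18
= 18 semitones


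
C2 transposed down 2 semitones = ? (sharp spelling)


C2: chromatic position 0 in octave 2 → absolute = 2×12 + 0 = 24
Transpose down 2: 24 - 2 = 22
22 = 1×12 + 10 → A# in octave 1
Result = A#1


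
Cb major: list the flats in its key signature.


Solution.
Flat major keys: C(0), F(1), Bb(2), Eb(3), Ab(4), Db(5), Gb(6), Cb(7)
Cb major has 7 flats
Order of flats: Bb Eb Ab Db Gb Cb Fb → first 7: Bb, Eb, Ab, Db, Gb, Cb, Fb
= Bb, Eb, Ab, Db, Gb, Cb, Fb


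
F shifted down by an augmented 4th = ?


augmented 4th: 4 letter names, 6 semitones
Letter: F - 3 → C
Pitch: F - 6 semitones, spelled as a C → Cb
= Cb


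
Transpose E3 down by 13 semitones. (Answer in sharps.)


Working:
E3: chromatic position 4 in octave 3 → absolute = 3×12 + 4 = 40
Transpose down 13: 40 - 13 = 27
27 = 2×12 + 3 → D# in octave 2
Result = D#2


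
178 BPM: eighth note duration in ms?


One quarter-note beat = 60000 / BPM = 60000 / 178 ms
Eighth note = 1/2 × quarter note
Duration = 1/2 × 60000 / 178 = 30000 / 178
= 168.5 ms


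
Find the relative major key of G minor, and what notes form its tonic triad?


Reasoning:
The relative major shares the key signature and is a minor 3rd above the minor tonic
A minor 3rd above G is Bb
→ relative major of G minor is Bb major
Tonic triad of Bb major = root + major 3rd + perfect 5th = Bb D F
= Bb major; triad = Bb D F


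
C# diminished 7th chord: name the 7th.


Solution.
Diminished 7th chord = root + minor 3rd + diminished 5th + diminished 7th
Seventh chords stack in thirds, so the letter names are C-E-G-B
Root: C#
Minor 3rd above C#: E
Diminished 5th above C#: G
Diminished 7th above C#: Bb
The 7th = Bb


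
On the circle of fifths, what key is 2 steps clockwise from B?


Each clockwise step on the circle of fifths moves up a perfect 5th
From B: B → F#/Gb → Db
= Db


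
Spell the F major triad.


Solution.
Major triad = root + major 3rd (4 semitones) + perfect 5th (7 semitones)
A triad on F stacks thirds, so the chord tones use letter names F-A-C
Root: F
Major 3rd above F: A
Perfect 5th above F: C
Chord = F A C


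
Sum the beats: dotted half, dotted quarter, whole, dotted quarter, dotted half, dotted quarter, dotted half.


Beat values:
  dotted half = 3 beats
  dotted quarter = 1.5 beats
  whole = 4 beats
  dotted quarter = 1.5 beats
  dotted half = 3 beats
  dotted quarter = 1.5 beats
  dotted half = 3 beats
Sum = 3 + 1.5 + 4 + 1.5 + 3 + 1.5 + 3
= 17.5 beats


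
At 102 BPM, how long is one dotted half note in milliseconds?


Reasoning:
One quarter-note beat = 60000 / BPM = 60000 / 102 ms
Dotted half note = 3 × quarter note
Duration = 3 × 60000 / 102 = 180000 / 102
= 1764.7 ms


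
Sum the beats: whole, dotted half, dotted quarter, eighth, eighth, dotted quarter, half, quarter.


Step by step:
Beat values:
  whole = 4 beats
  dotted half = 3 beats
  dotted quarter = 1.5 beats
  eighth = 0.5 beats
  eighth = 0.5 beats
  dotted quarter = 1.5 beats
  half = 2 beats
  quarter = 1 beat
Sum = 4 + 3 + 1.5 + 0.5 + 0.5 + 1.5 + 2 + 1
= 14 beats


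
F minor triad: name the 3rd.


Reasoning:
Minor triad = root + minor 3rd (3 semitones) + perfect 5th (7 semitones)
A triad on F stacks thirds, so the chord tones use letter names F-A-C
Root: F
Minor 3rd above F: Ab
Perfect 5th above F: C
The 3rd = Ab


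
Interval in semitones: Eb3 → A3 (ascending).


Reasoning:
Absolute semitone position = octave×12 + chromatic position
Eb3: 3×12 + 3 = 39
A3: 3×12 + 9 = 45
Difference = 45 - 39 = 6
= 6 semitones


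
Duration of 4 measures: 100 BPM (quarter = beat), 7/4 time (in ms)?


Reasoning:
Quarter-note beat duration = 60000 / 100 ms
Beats per measure (7/4) = 7
One measure = 7 × 60000 / 100 = 420000 / 100 ms
4 measures = 4 × 420000 / 100 = 1680000 / 100
= 16800.0 ms


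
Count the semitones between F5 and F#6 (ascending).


Let's work it out.
Absolute semitone position = octave×12 + chromatic position
F5: 5×12 + 5 = 65
F#6: 6×12 + 6 = 78
Difference = 78 - 65 = 13
= 13 semitones


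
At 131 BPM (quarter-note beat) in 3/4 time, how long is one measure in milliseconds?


Quarter-note beat duration = 60000 / 131 ms
Beats per measure (3/4) = 3
One measure = 3 × 60000 / 131 = 180000 / 131 ms
= 1374.0 ms


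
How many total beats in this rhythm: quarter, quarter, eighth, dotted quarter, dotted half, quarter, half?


Solution.
Beat values:
  quarter = 1 beat
  quarter = 1 beat
  eighth = 0.5 beats
  dotted quarter = 1.5 beats
  dotted half = 3 beats
  quarter = 1 beat
  half = 2 beats
Sum = 1 + 1 + 0.5 + 1.5 + 3 + 1 + 2
= 10 beats


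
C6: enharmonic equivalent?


Enharmonic notes sound the same pitch but are spelled with different letter names
C and Dbb name the same pitch class
= Dbb6


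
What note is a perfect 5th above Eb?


Working:
A 5th spans 5 letter names, so from E we land on B
A perfect 5th = 7 semitones above Eb
Spell B at that pitch: Bb
= Bb


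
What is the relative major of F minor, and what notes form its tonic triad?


Let's work it out.
The relative major shares the key signature and is a minor 3rd above the minor tonic
A minor 3rd above F is Ab
→ relative major of F minor is Ab major
Tonic triad of Ab major = root + major 3rd + perfect 5th = Ab C Eb
= Ab major; triad = Ab C Eb


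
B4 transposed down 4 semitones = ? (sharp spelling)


Working:
B4: chromatic position 11 in octave 4 → absolute = 4×12 + 11 = 59
Transpose down 4: 59 - 4 = 55
55 = 4×12 + 7 → G in octave 4
Result = G4


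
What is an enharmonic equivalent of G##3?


Working:
Enharmonic notes sound the same pitch but are spelled with different letter names
G## and A name the same pitch class
= A3


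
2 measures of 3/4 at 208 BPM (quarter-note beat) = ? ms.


Step by step:
Quarter-note beat duration = 60000 / 208 ms
Beats per measure (3/4) = 3
One measure = 3 × 60000 / 208 = 180000 / 208 ms
2 measures = 2 × 180000 / 208 = 360000 / 208
= 1730.8 ms


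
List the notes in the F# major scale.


Reasoning:
Major scale pattern: W-W-H-W-W-W-H (2-2-1-2-2-2-1 semitones)
Starting from F#:
  F# + 2 semitones → G#
  G# + 2 semitones → A#
  A# + 1 semitone → B
  B + 2 semitones → C#
  C# + 2 semitones → D#
  D# + 2 semitones → E#
  E# + 1 semitone → F#
Scale = F# G# A# B C# D# E#


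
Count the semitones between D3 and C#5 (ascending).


Absolute semitone position = octave×12 + chromatic position
D3: 3×12 + 2 = 38
C#5: 5×12 + 1 = 61
Difference = 61 - 38 = 23
= 23 semitones


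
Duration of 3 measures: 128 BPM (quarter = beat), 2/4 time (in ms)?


Step by step:
Quarter-note beat duration = 60000 / 128 ms
Beats per measure (2/4) = 2
One measure = 2 × 60000 / 128 = 120000 / 128 ms
3 measures = 3 × 120000 / 128 = 360000 / 128
= 2812.5 ms


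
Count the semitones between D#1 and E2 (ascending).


Solution.
Absolute semitone position = octave×12 + chromatic position
D#1: 1×12 + 3 = 15
E2: 2×12 + 4 = 28
Difference = 28 - 15 = 13
= 13 semitones
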